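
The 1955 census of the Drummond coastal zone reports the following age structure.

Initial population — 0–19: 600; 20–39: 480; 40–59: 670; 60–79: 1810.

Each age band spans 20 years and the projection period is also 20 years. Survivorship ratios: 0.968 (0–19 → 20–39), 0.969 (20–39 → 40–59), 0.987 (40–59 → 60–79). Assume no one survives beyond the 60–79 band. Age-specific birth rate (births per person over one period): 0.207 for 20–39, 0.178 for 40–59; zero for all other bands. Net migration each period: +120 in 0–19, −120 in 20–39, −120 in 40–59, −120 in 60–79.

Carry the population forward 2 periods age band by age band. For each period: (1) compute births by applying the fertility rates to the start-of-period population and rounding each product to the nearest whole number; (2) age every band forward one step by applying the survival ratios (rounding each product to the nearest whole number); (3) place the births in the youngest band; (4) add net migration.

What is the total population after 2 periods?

Numbering the groups 1..4 from youngest to oldest:
Period 1:
Births: 480 × 0.207 = 99  |  670 × 0.178 = 119 ⇒ total 218
Group 2: 600 × 0.968 = 581
Group 3: 480 × 0.969 = 465
Group 4: 670 × 0.987 = 661
Net migration: Group 1 + 120 → 338; Group 2 − 120 → 461; Group 3 − 120 → 345; Group 4 − 120 → 541
End of period: [338, 461, 345, 541]
Period 2:
Births: 461 × 0.207 = 95  |  345 × 0.178 = 61 ⇒ total 156
Group 2: 338 × 0.968 = 327
Group 3: 461 × 0.969 = 447
Group 4: 345 × 0.987 = 341
Net migration: Group 1 + 120 → 276; Group 2 − 120 → 207; Group 3 − 120 → 327; Group 4 − 120 → 221
End of period: [276, 207, 327, 221]
Total after period 2: 276 + 207 + 327 + 221 = 1031

1031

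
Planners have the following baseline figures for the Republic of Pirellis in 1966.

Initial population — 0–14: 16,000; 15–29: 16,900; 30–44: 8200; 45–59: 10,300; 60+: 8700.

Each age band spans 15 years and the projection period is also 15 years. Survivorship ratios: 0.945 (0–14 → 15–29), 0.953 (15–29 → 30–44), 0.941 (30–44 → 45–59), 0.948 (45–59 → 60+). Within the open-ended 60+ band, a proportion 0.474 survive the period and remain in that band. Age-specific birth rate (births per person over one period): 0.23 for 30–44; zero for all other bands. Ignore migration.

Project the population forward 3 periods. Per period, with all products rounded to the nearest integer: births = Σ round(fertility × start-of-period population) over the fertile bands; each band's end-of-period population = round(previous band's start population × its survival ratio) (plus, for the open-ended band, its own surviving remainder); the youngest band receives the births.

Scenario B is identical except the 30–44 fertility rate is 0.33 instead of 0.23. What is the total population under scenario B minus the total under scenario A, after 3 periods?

Numbering the bands 1..5 from youngest to oldest:
— Period 1 —
Births: 8200 * 0.23 = 1886
Band 2: 16000 * 0.945 = 15120
Band 3: 16900 * 0.953 = 16106
Band 4: 8200 * 0.941 = 7716
Band 5: 10300 * 0.948 + 8700 * 0.474 = 9764 + 4124 = 13888
End of period: [1886, 15120, 16106, 7716, 13888]
— Period 2 —
Births: 16106 * 0.23 = 3704
Band 2: 1886 * 0.945 = 1782
Band 3: 15120 * 0.953 = 14409
Band 4: 16106 * 0.941 = 15156
Band 5: 7716 * 0.948 + 13888 * 0.474 = 7315 + 6583 = 13898
End of period: [3704, 1782, 14409, 15156, 13898]
— Period 3 —
Births: 14409 * 0.23 = 3314
Band 2: 3704 * 0.945 = 3500
Band 3: 1782 * 0.953 = 1698
Band 4: 14409 * 0.941 = 13559
Band 5: 15156 * 0.948 + 13898 * 0.474 = 14368 + 6588 = 20956
End of period: [3314, 3500, 1698, 13559, 20956]
Scenario A total after 3 periods: 43027
Scenario B projection —
— Period 1 —
Births: 8200 * 0.33 = 2706
Band 2: 16000 * 0.945 = 15120
Band 3: 16900 * 0.953 = 16106
Band 4: 8200 * 0.941 = 7716
Band 5: 10300 * 0.948 + 8700 * 0.474 = 9764 + 4124 = 13888
End of period: [2706, 15120, 16106, 7716, 13888]
— Period 2 —
Births: 16106 * 0.33 = 5315
Band 2: 2706 * 0.945 = 2557
Band 3: 15120 * 0.953 = 14409
Band 4: 16106 * 0.941 = 15156
Band 5: 7716 * 0.948 + 13888 * 0.474 = 7315 + 6583 = 13898
End of period: [5315, 2557, 14409, 15156, 13898]
— Period 3 —
Births: 14409 * 0.33 = 4755
Band 2: 5315 * 0.945 = 5023
Band 3: 2557 * 0.953 = 2437
Band 4: 14409 * 0.941 = 13559
Band 5: 15156 * 0.948 + 13898 * 0.474 = 14368 + 6588 = 20956
End of period: [4755, 5023, 2437, 13559, 20956]
Scenario B total after 3 periods: 46730
Difference B − A = 46730 − 43027 = 3703

3703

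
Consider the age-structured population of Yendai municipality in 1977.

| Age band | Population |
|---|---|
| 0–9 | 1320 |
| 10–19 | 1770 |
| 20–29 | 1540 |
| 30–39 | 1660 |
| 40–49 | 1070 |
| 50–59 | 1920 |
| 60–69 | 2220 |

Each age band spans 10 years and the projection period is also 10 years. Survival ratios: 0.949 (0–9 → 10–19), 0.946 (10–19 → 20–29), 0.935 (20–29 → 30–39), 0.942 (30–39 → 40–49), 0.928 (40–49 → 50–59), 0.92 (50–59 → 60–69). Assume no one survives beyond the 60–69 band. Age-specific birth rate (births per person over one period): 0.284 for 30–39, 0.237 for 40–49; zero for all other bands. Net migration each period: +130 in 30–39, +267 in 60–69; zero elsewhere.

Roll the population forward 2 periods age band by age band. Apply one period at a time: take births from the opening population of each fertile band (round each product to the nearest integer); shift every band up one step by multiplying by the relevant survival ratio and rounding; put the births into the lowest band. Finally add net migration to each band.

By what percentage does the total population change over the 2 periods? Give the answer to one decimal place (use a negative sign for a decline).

-26.1

Numbering the groups 1..7 from youngest to oldest:
After projecting period 1:
Births: 1660 * 0.284 = 471, 1070 * 0.237 = 254 — total 725
Group 2: 1320 * 0.949 = 1253
Group 3: 1770 * 0.946 = 1674
Group 4: 1540 * 0.935 = 1440
Group 5: 1660 * 0.942 = 1564
Group 6: 1070 * 0.928 = 993
Group 7: 1920 * 0.92 = 1766
Net migration: Group 4 + 130 → 1570; Group 7 + 267 → 2033
Population now: 0–9=725, 10–19=1253, 20–29=1674, 30–39=1570, 40–49=1564, 50–59=993, 60–69=2033
After projecting period 2:
Births: 1570 * 0.284 = 446, 1564 * 0.237 = 371 — total 817
Group 2: 725 * 0.949 = 688
Group 3: 1253 * 0.946 = 1185
Group 4: 1674 * 0.935 = 1565
Group 5: 1570 * 0.942 = 1479
Group 6: 1564 * 0.928 = 1451
Group 7: 993 * 0.92 = 914
Net migration: Group 4 + 130 → 1695; Group 7 + 267 → 1181
Population now: 0–9=817, 10–19=688, 20–29=1185, 30–39=1695, 40–49=1479, 50–59=1451, 60–69=1181
Total: 11500 → 8496; change = -3004; percentage change = -26.1%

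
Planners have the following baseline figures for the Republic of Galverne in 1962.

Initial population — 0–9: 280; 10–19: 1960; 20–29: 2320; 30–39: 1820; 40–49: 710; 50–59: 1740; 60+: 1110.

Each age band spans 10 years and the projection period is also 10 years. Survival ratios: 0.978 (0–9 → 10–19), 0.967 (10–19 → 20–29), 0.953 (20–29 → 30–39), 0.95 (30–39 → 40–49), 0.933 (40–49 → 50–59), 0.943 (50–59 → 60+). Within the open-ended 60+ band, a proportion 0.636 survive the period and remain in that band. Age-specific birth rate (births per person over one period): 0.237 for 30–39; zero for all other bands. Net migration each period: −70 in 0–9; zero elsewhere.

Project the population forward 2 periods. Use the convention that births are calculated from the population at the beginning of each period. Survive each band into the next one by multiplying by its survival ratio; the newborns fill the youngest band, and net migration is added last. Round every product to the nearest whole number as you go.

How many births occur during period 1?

431

Period 1.
Births: 1820 × 0.237 = 431
10–19: 280 × 0.978 = 274
20–29: 1960 × 0.967 = 1895
30–39: 2320 × 0.953 = 2211
40–49: 1820 × 0.95 = 1729
50–59: 710 × 0.933 = 662
60+: 1740 × 0.943 + 1110 × 0.636 = 1641 + 706 = 2347
Net migration: 0–9 − 70 → 361
Population now: 0–9=361, 10–19=274, 20–29=1895, 30–39=2211, 40–49=1729, 50–59=662, 60+=2347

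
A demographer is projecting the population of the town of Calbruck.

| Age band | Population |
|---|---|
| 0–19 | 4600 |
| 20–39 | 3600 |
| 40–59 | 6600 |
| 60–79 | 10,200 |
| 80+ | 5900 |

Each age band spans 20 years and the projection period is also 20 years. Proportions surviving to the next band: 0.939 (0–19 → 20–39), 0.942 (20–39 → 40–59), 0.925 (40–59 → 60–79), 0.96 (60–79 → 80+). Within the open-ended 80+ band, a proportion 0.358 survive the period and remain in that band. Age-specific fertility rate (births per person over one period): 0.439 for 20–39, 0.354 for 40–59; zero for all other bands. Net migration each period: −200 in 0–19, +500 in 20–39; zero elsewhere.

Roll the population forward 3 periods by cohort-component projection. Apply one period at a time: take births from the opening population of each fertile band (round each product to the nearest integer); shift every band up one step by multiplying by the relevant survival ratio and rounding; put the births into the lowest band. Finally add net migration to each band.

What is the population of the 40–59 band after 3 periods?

Numbering the bands 1..5 from youngest to oldest:
Period 1:
Births: 3600 * 0.439 = 1580 ; 6600 * 0.354 = 2336 ⇒ total 3916
Band 2: 4600 * 0.939 = 4319
Band 3: 3600 * 0.942 = 3391
Band 4: 6600 * 0.925 = 6105
Band 5: 10200 * 0.96 + 5900 * 0.358 = 9792 + 2112 = 11904
Net migration: Band 1 − 200 → 3716; Band 2 + 500 → 4819
Giving 3716 / 4819 / 3391 / 6105 / 11904.
Period 2:
Births: 4819 * 0.439 = 2116 ; 3391 * 0.354 = 1200 ⇒ total 3316
Band 2: 3716 * 0.939 = 3489
Band 3: 4819 * 0.942 = 4539
Band 4: 3391 * 0.925 = 3137
Band 5: 6105 * 0.96 + 11904 * 0.358 = 5861 + 4262 = 10123
Net migration: Band 1 − 200 → 3116; Band 2 + 500 → 3989
Giving 3116 / 3989 / 4539 / 3137 / 10123.
Period 3:
Births: 3989 * 0.439 = 1751 ; 4539 * 0.354 = 1607 ⇒ total 3358
Band 2: 3116 * 0.939 = 2926
Band 3: 3989 * 0.942 = 3758
Band 4: 4539 * 0.925 = 4199
Band 5: 3137 * 0.96 + 10123 * 0.358 = 3012 + 3624 = 6636
Net migration: Band 1 − 200 → 3158; Band 2 + 500 → 3426
Giving 3158 / 3426 / 3758 / 4199 / 6636.

3758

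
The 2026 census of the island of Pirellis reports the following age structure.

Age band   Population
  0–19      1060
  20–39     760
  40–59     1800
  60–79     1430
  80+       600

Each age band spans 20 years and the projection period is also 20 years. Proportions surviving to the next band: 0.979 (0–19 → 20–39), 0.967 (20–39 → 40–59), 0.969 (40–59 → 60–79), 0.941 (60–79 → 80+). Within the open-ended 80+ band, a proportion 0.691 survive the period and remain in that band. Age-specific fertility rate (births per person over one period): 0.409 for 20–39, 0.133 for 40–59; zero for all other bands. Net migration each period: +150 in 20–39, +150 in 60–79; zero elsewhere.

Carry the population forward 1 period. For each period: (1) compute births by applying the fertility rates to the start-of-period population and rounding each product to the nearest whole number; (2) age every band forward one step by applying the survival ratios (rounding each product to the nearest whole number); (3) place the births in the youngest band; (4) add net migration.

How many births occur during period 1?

Numbering the bands 1..5 from youngest to oldest:
Period 1:
Births: 760 × 0.409 = 311 ; 1800 × 0.133 = 239 → total 550
Band 2: 1060 × 0.979 = 1038
Band 3: 760 × 0.967 = 735
Band 4: 1800 × 0.969 = 1744
Band 5: 1430 × 0.941 + 600 × 0.691 = 1346 + 415 = 1761
Net migration: Band 2 + 150 → 1188; Band 4 + 150 → 1894
End of period: [550, 1188, 735, 1894, 1761]

550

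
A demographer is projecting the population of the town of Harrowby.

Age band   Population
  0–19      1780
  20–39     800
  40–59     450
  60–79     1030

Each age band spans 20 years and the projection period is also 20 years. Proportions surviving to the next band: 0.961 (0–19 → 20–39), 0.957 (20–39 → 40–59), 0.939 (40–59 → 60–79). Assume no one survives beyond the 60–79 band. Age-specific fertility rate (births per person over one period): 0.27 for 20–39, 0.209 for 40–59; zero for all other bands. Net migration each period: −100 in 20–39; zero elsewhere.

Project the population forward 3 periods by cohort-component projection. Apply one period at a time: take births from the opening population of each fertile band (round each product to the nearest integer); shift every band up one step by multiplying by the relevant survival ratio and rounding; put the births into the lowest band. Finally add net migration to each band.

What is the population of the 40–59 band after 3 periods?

189

(Groups numbered youngest = 1 to oldest = 4.)
Period 1:
Births: 800 × 0.27 = 216, 450 × 0.209 = 94 — total 310
Group 2: 1780 × 0.961 = 1711
Group 3: 800 × 0.957 = 766
Group 4: 450 × 0.939 = 423
Net migration: Group 2 − 100 → 1611
Giving 310 / 1611 / 766 / 423.
Period 2:
Births: 1611 × 0.27 = 435, 766 × 0.209 = 160 — total 595
Group 2: 310 × 0.961 = 298
Group 3: 1611 × 0.957 = 1542
Group 4: 766 × 0.939 = 719
Net migration: Group 2 − 100 → 198
Giving 595 / 198 / 1542 / 719.
Period 3:
Births: 198 × 0.27 = 53, 1542 × 0.209 = 322 — total 375
Group 2: 595 × 0.961 = 572
Group 3: 198 × 0.957 = 189
Group 4: 1542 × 0.939 = 1448
Net migration: Group 2 − 100 → 472
Giving 375 / 472 / 189 / 1448.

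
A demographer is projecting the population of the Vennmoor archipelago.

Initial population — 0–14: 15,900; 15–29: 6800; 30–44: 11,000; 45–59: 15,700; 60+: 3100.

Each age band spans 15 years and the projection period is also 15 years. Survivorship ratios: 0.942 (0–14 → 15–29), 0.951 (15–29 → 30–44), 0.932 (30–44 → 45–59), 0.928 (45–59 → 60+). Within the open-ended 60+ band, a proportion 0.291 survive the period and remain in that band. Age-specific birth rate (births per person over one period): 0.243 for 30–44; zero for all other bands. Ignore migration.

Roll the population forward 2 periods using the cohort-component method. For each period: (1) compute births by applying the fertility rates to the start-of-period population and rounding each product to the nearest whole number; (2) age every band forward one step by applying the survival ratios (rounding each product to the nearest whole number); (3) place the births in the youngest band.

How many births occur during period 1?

2673

Numbering the bands 1..5 from youngest to oldest:
Period 1.
Births: 11000 × 0.243 = 2673
Band 2: 15900 × 0.942 = 14978
Band 3: 6800 × 0.951 = 6467
Band 4: 11000 × 0.932 = 10252
Band 5: 15700 × 0.928 + 3100 × 0.291 = 14570 + 902 = 15472
End of period: [2673, 14978, 6467, 10252, 15472]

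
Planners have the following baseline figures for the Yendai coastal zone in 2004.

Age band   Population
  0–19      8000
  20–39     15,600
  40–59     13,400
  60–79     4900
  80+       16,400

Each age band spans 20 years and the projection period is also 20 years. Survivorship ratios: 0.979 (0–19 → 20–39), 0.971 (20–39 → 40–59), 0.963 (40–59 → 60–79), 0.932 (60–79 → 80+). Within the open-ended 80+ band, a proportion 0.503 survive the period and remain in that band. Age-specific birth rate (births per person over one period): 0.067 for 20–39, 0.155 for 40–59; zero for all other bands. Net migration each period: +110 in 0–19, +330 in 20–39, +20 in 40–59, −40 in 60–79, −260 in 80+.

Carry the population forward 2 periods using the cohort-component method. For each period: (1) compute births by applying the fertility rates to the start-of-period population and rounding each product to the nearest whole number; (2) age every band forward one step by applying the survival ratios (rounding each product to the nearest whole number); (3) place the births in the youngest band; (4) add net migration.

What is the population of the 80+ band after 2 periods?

18045

— Period 1 —
Births: 15600 * 0.067 = 1045  |  13400 * 0.155 = 2077 — total 3122
20–39: 8000 * 0.979 = 7832
40–59: 15600 * 0.971 = 15148
60–79: 13400 * 0.963 = 12904
80+: 4900 * 0.932 + 16400 * 0.503 = 4567 + 8249 = 12816
Net migration: 0–19 + 110 → 3232; 20–39 + 330 → 8162; 40–59 + 20 → 15168; 60–79 − 40 → 12864; 80+ − 260 → 12556
End of period: [3232, 8162, 15168, 12864, 12556]
— Period 2 —
Births: 8162 * 0.067 = 547  |  15168 * 0.155 = 2351 — total 2898
20–39: 3232 * 0.979 = 3164
40–59: 8162 * 0.971 = 7925
60–79: 15168 * 0.963 = 14607
80+: 12864 * 0.932 + 12556 * 0.503 = 11989 + 6316 = 18305
Net migration: 0–19 + 110 → 3008; 20–39 + 330 → 3494; 40–59 + 20 → 7945; 60–79 − 40 → 14567; 80+ − 260 → 18045
End of period: [3008, 3494, 7945, 14567, 18045]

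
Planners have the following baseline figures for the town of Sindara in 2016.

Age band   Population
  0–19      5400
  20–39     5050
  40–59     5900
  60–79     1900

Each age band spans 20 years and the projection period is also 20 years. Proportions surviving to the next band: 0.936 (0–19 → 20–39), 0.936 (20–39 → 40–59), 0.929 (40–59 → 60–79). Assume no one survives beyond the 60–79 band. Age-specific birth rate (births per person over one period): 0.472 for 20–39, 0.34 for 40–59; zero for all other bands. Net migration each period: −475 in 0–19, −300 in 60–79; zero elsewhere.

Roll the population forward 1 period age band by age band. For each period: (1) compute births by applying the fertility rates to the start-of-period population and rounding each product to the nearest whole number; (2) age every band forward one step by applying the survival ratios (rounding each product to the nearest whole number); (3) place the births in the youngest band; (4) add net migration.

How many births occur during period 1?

4390

Period 1:
Births: 5050 * 0.472 = 2384  |  5900 * 0.34 = 2006 → total 4390
20–39: 5400 * 0.936 = 5054
40–59: 5050 * 0.936 = 4727
60–79: 5900 * 0.929 = 5481
Net migration: 0–19 − 475 → 3915; 60–79 − 300 → 5181
Giving 3915 / 5054 / 4727 / 5181.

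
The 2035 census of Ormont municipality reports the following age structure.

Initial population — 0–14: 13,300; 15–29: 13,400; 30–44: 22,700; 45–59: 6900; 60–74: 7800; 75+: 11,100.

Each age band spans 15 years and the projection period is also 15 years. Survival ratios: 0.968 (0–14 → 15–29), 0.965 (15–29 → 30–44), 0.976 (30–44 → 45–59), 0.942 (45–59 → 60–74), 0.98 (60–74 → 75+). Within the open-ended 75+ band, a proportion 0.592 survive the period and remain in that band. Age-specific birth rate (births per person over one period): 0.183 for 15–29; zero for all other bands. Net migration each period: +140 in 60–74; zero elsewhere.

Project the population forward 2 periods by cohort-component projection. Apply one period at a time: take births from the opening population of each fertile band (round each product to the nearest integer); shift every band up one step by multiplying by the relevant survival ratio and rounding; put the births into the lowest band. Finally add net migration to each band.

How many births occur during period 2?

Period 1:
Births: 13400 × 0.183 = 2452
15–29: 13300 × 0.968 = 12874
30–44: 13400 × 0.965 = 12931
45–59: 22700 × 0.976 = 22155
60–74: 6900 × 0.942 = 6500
75+: 7800 × 0.98 + 11100 × 0.592 = 7644 + 6571 = 14215
Net migration: 60–74 + 140 → 6640
Giving 2452 / 12874 / 12931 / 22155 / 6640 / 14215.
Period 2:
Births: 12874 × 0.183 = 2356
15–29: 2452 × 0.968 = 2374
30–44: 12874 × 0.965 = 12423
45–59: 12931 × 0.976 = 12621
60–74: 22155 × 0.942 = 20870
75+: 6640 × 0.98 + 14215 × 0.592 = 6507 + 8415 = 14922
Net migration: 60–74 + 140 → 21010
Giving 2356 / 2374 / 12423 / 12621 / 21010 / 14922.

2356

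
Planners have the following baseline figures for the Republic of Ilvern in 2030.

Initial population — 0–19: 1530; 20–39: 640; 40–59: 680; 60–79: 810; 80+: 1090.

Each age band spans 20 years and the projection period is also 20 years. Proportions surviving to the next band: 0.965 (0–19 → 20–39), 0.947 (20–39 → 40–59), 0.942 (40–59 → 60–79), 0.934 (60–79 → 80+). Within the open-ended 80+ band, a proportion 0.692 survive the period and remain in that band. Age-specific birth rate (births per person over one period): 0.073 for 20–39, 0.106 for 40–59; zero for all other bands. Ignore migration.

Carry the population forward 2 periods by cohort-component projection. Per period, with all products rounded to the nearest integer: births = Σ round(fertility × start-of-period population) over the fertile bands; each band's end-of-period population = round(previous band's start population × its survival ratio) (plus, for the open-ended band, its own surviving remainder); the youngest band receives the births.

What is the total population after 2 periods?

3901

(Bands numbered youngest = 1 to oldest = 5.)
Period 1:
Births: 640 * 0.073 = 47 ; 680 * 0.106 = 72 → total 119
Band 2: 1530 * 0.965 = 1476
Band 3: 640 * 0.947 = 606
Band 4: 680 * 0.942 = 641
Band 5: 810 * 0.934 + 1090 * 0.692 = 757 + 754 = 1511
Population now: 0–19=119, 20–39=1476, 40–59=606, 60–79=641, 80+=1511
Period 2:
Births: 1476 * 0.073 = 108 ; 606 * 0.106 = 64 → total 172
Band 2: 119 * 0.965 = 115
Band 3: 1476 * 0.947 = 1398
Band 4: 606 * 0.942 = 571
Band 5: 641 * 0.934 + 1511 * 0.692 = 599 + 1046 = 1645
Population now: 0–19=172, 20–39=115, 40–59=1398, 60–79=571, 80+=1645
Total after period 2: 172 + 115 + 1398 + 571 + 1645 = 3901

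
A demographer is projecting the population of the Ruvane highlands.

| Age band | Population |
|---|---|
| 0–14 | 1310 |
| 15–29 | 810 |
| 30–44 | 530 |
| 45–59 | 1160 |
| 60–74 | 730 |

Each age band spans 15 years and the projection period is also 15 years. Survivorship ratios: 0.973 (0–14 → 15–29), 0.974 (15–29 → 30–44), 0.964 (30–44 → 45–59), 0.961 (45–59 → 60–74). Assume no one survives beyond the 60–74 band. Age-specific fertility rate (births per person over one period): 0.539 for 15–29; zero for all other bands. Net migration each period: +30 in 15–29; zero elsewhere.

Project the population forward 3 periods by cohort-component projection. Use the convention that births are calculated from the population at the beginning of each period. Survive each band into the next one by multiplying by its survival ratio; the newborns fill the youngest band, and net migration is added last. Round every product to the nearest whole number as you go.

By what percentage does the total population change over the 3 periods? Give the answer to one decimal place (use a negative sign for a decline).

-26.0

Let band 1 be 0–14 through band 5 = 60–74.
Period 1:
Births: 810 * 0.539 = 437
Band 2: 1310 * 0.973 = 1275
Band 3: 810 * 0.974 = 789
Band 4: 530 * 0.964 = 511
Band 5: 1160 * 0.961 = 1115
Net migration: Band 2 + 30 → 1305
Population now: 0–14=437, 15–29=1305, 30–44=789, 45–59=511, 60–74=1115
Period 2:
Births: 1305 * 0.539 = 703
Band 2: 437 * 0.973 = 425
Band 3: 1305 * 0.974 = 1271
Band 4: 789 * 0.964 = 761
Band 5: 511 * 0.961 = 491
Net migration: Band 2 + 30 → 455
Population now: 0–14=703, 15–29=455, 30–44=1271, 45–59=761, 60–74=491
Period 3:
Births: 455 * 0.539 = 245
Band 2: 703 * 0.973 = 684
Band 3: 455 * 0.974 = 443
Band 4: 1271 * 0.964 = 1225
Band 5: 761 * 0.961 = 731
Net migration: Band 2 + 30 → 714
Population now: 0–14=245, 15–29=714, 30–44=443, 45–59=1225, 60–74=731
Total: 4540 → 3358; change = -1182; percentage change = -26.0%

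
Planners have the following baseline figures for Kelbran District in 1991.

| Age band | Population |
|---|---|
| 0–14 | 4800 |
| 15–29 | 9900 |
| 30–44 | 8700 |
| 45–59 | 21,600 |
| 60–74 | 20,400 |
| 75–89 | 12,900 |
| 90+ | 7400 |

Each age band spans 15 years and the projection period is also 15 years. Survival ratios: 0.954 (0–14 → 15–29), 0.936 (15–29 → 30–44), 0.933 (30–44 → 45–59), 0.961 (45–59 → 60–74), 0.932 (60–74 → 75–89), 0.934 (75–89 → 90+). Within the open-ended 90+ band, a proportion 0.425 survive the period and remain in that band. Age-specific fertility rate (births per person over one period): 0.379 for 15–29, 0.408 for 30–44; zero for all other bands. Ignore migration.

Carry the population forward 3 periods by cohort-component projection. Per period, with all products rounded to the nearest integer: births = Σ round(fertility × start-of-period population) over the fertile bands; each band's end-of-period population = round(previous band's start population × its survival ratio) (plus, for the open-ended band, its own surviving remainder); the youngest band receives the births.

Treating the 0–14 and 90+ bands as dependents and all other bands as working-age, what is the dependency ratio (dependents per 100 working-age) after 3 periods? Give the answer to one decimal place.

104.4

Numbering the groups 1..7 from youngest to oldest:
[period 1]
Births: 9900 * 0.379 = 3752 ; 8700 * 0.408 = 3550 ⇒ total 7302
Group 2: 4800 * 0.954 = 4579
Group 3: 9900 * 0.936 = 9266
Group 4: 8700 * 0.933 = 8117
Group 5: 21600 * 0.961 = 20758
Group 6: 20400 * 0.932 = 19013
Group 7: 12900 * 0.934 + 7400 * 0.425 = 12049 + 3145 = 15194
Giving 7302 / 4579 / 9266 / 8117 / 20758 / 19013 / 15194.
[period 2]
Births: 4579 * 0.379 = 1735 ; 9266 * 0.408 = 3781 ⇒ total 5516
Group 2: 7302 * 0.954 = 6966
Group 3: 4579 * 0.936 = 4286
Group 4: 9266 * 0.933 = 8645
Group 5: 8117 * 0.961 = 7800
Group 6: 20758 * 0.932 = 19346
Group 7: 19013 * 0.934 + 15194 * 0.425 = 17758 + 6457 = 24215
Giving 5516 / 6966 / 4286 / 8645 / 7800 / 19346 / 24215.
[period 3]
Births: 6966 * 0.379 = 2640 ; 4286 * 0.408 = 1749 ⇒ total 4389
Group 2: 5516 * 0.954 = 5262
Group 3: 6966 * 0.936 = 6520
Group 4: 4286 * 0.933 = 3999
Group 5: 8645 * 0.961 = 8308
Group 6: 7800 * 0.932 = 7270
Group 7: 19346 * 0.934 + 24215 * 0.425 = 18069 + 10291 = 28360
Giving 4389 / 5262 / 6520 / 3999 / 8308 / 7270 / 28360.
Dependents (band 0–14 + band 90+) = 4389 + 28360 = 32749; working-age = 31359; ratio = 32749/31359 × 100 = 104.4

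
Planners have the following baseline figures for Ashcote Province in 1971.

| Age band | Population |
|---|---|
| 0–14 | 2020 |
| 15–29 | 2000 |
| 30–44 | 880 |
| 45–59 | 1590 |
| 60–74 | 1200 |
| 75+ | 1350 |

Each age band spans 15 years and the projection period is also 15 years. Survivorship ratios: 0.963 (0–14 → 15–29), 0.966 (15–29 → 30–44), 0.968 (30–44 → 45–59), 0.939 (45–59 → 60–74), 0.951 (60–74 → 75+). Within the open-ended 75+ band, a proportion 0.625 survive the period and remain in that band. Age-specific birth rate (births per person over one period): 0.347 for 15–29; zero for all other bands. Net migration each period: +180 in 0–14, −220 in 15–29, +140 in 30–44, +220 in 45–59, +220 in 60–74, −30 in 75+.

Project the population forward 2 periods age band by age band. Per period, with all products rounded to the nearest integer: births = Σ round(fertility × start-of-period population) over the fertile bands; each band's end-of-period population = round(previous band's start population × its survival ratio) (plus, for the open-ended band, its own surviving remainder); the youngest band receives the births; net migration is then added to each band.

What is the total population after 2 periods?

9481

(Bands numbered youngest = 1 to oldest = 6.)
[period 1]
Births: 2000 * 0.347 = 694
Band 2: 2020 * 0.963 = 1945
Band 3: 2000 * 0.966 = 1932
Band 4: 880 * 0.968 = 852
Band 5: 1590 * 0.939 = 1493
Band 6: 1200 * 0.951 + 1350 * 0.625 = 1141 + 844 = 1985
Net migration: Band 1 + 180 → 874; Band 2 − 220 → 1725; Band 3 + 140 → 2072; Band 4 + 220 → 1072; Band 5 + 220 → 1713; Band 6 − 30 → 1955
End of period: [874, 1725, 2072, 1072, 1713, 1955]
[period 2]
Births: 1725 * 0.347 = 599
Band 2: 874 * 0.963 = 842
Band 3: 1725 * 0.966 = 1666
Band 4: 2072 * 0.968 = 2006
Band 5: 1072 * 0.939 = 1007
Band 6: 1713 * 0.951 + 1955 * 0.625 = 1629 + 1222 = 2851
Net migration: Band 1 + 180 → 779; Band 2 − 220 → 622; Band 3 + 140 → 1806; Band 4 + 220 → 2226; Band 5 + 220 → 1227; Band 6 − 30 → 2821
End of period: [779, 622, 1806, 2226, 1227, 2821]
Total after period 2: 779 + 622 + 1806 + 2226 + 1227 + 2821 = 9481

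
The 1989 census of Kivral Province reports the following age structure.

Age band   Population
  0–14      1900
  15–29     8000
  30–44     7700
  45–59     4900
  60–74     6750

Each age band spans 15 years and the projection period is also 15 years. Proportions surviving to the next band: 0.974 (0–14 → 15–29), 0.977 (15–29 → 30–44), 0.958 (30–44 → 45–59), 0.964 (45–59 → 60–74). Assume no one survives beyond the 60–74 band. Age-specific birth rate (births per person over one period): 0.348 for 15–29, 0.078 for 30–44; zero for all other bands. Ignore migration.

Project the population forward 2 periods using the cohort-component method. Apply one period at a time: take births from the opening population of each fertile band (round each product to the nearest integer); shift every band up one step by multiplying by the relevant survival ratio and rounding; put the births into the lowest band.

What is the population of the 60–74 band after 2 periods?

7111

Numbering the bands 1..5 from youngest to oldest:
Period 1.
Births: 8000 × 0.348 = 2784  |  7700 × 0.078 = 601 — total 3385
Band 2: 1900 × 0.974 = 1851
Band 3: 8000 × 0.977 = 7816
Band 4: 7700 × 0.958 = 7377
Band 5: 4900 × 0.964 = 4724
→ [3385, 1851, 7816, 7377, 4724]
Period 2.
Births: 1851 × 0.348 = 644  |  7816 × 0.078 = 610 — total 1254
Band 2: 3385 × 0.974 = 3297
Band 3: 1851 × 0.977 = 1808
Band 4: 7816 × 0.958 = 7488
Band 5: 7377 × 0.964 = 7111
→ [1254, 3297, 1808, 7488, 7111]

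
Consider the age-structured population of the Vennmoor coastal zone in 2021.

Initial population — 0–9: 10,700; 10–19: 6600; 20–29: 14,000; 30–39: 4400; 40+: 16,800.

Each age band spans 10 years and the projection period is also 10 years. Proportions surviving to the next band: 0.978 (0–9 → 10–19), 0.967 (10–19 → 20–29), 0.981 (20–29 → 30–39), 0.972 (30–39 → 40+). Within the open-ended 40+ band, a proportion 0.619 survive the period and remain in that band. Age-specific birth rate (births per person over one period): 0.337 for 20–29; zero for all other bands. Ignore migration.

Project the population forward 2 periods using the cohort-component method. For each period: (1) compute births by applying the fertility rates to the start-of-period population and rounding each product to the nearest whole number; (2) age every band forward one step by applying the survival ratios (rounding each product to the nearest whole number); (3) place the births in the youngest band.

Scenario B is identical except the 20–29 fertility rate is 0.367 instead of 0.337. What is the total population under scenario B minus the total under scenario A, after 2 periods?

602

Call the groups 1 to 5, youngest first.
[period 1]
Births: 14000 * 0.337 = 4718
Group 2: 10700 * 0.978 = 10465
Group 3: 6600 * 0.967 = 6382
Group 4: 14000 * 0.981 = 13734
Group 5: 4400 * 0.972 + 16800 * 0.619 = 4277 + 10399 = 14676
Giving 4718 / 10465 / 6382 / 13734 / 14676.
[period 2]
Births: 6382 * 0.337 = 2151
Group 2: 4718 * 0.978 = 4614
Group 3: 10465 * 0.967 = 10120
Group 4: 6382 * 0.981 = 6261
Group 5: 13734 * 0.972 + 14676 * 0.619 = 13349 + 9084 = 22433
Giving 2151 / 4614 / 10120 / 6261 / 22433.
Scenario A total after 2 periods: 45579
Scenario B projection —
[period 1]
Births: 14000 * 0.367 = 5138
Group 2: 10700 * 0.978 = 10465
Group 3: 6600 * 0.967 = 6382
Group 4: 14000 * 0.981 = 13734
Group 5: 4400 * 0.972 + 16800 * 0.619 = 4277 + 10399 = 14676
Giving 5138 / 10465 / 6382 / 13734 / 14676.
[period 2]
Births: 6382 * 0.367 = 2342
Group 2: 5138 * 0.978 = 5025
Group 3: 10465 * 0.967 = 10120
Group 4: 6382 * 0.981 = 6261
Group 5: 13734 * 0.972 + 14676 * 0.619 = 13349 + 9084 = 22433
Giving 2342 / 5025 / 10120 / 6261 / 22433.
Scenario B total after 2 periods: 46181
Difference B − A = 46181 − 45579 = 602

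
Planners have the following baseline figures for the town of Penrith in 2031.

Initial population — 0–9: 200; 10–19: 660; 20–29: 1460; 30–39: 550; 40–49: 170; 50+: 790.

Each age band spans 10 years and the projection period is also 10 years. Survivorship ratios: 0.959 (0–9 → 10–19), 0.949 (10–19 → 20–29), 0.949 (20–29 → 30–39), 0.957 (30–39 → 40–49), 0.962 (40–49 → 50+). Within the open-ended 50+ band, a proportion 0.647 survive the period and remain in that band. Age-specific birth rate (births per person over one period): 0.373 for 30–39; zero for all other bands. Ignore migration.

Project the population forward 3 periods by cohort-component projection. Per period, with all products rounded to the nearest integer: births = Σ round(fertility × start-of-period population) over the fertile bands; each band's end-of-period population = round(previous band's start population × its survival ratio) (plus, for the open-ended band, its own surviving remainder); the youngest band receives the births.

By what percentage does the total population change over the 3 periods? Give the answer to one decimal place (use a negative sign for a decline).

Period 1:
Births: 550 * 0.373 = 205
10–19: 200 * 0.959 = 192
20–29: 660 * 0.949 = 626
30–39: 1460 * 0.949 = 1386
40–49: 550 * 0.957 = 526
50+: 170 * 0.962 + 790 * 0.647 = 164 + 511 = 675
Giving 205 / 192 / 626 / 1386 / 526 / 675.
Period 2:
Births: 1386 * 0.373 = 517
10–19: 205 * 0.959 = 197
20–29: 192 * 0.949 = 182
30–39: 626 * 0.949 = 594
40–49: 1386 * 0.957 = 1326
50+: 526 * 0.962 + 675 * 0.647 = 506 + 437 = 943
Giving 517 / 197 / 182 / 594 / 1326 / 943.
Period 3:
Births: 594 * 0.373 = 222
10–19: 517 * 0.959 = 496
20–29: 197 * 0.949 = 187
30–39: 182 * 0.949 = 173
40–49: 594 * 0.957 = 568
50+: 1326 * 0.962 + 943 * 0.647 = 1276 + 610 = 1886
Giving 222 / 496 / 187 / 173 / 568 / 1886.
Total: 3830 → 3532; change = -298; percentage change = -7.8%

-7.8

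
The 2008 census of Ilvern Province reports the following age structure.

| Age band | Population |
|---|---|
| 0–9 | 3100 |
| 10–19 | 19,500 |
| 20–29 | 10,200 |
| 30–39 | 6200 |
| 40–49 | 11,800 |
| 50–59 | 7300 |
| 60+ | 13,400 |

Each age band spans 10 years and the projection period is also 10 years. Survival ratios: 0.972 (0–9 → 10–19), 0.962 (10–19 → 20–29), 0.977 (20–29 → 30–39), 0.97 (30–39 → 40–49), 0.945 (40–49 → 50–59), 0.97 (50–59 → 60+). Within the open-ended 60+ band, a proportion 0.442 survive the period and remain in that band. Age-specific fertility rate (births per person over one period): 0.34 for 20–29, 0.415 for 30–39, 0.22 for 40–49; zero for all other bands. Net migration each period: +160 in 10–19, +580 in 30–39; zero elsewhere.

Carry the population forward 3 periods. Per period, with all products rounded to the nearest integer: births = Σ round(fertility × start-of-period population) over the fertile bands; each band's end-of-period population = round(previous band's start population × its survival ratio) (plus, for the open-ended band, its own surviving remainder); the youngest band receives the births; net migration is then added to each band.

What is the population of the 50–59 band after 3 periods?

9666

Let band 1 be 0–9 through band 7 = 60+.
[period 1]
Births: 10200 × 0.34 = 3468  |  6200 × 0.415 = 2573  |  11800 × 0.22 = 2596 → 8637
Band 2: 3100 × 0.972 = 3013
Band 3: 19500 × 0.962 = 18759
Band 4: 10200 × 0.977 = 9965
Band 5: 6200 × 0.97 = 6014
Band 6: 11800 × 0.945 = 11151
Band 7: 7300 × 0.97 + 13400 × 0.442 = 7081 + 5923 = 13004
Net migration: Band 2 + 160 → 3173; Band 4 + 580 → 10545
Giving 8637 / 3173 / 18759 / 10545 / 6014 / 11151 / 13004.
[period 2]
Births: 18759 × 0.34 = 6378  |  10545 × 0.415 = 4376  |  6014 × 0.22 = 1323 → 12077
Band 2: 8637 × 0.972 = 8395
Band 3: 3173 × 0.962 = 3052
Band 4: 18759 × 0.977 = 18328
Band 5: 10545 × 0.97 = 10229
Band 6: 6014 × 0.945 = 5683
Band 7: 11151 × 0.97 + 13004 × 0.442 = 10816 + 5748 = 16564
Net migration: Band 2 + 160 → 8555; Band 4 + 580 → 18908
Giving 12077 / 8555 / 3052 / 18908 / 10229 / 5683 / 16564.
[period 3]
Births: 3052 × 0.34 = 1038  |  18908 × 0.415 = 7847  |  10229 × 0.22 = 2250 → 11135
Band 2: 12077 × 0.972 = 11739
Band 3: 8555 × 0.962 = 8230
Band 4: 3052 × 0.977 = 2982
Band 5: 18908 × 0.97 = 18341
Band 6: 10229 × 0.945 = 9666
Band 7: 5683 × 0.97 + 16564 × 0.442 = 5513 + 7321 = 12834
Net migration: Band 2 + 160 → 11899; Band 4 + 580 → 3562
Giving 11135 / 11899 / 8230 / 3562 / 18341 / 9666 / 12834.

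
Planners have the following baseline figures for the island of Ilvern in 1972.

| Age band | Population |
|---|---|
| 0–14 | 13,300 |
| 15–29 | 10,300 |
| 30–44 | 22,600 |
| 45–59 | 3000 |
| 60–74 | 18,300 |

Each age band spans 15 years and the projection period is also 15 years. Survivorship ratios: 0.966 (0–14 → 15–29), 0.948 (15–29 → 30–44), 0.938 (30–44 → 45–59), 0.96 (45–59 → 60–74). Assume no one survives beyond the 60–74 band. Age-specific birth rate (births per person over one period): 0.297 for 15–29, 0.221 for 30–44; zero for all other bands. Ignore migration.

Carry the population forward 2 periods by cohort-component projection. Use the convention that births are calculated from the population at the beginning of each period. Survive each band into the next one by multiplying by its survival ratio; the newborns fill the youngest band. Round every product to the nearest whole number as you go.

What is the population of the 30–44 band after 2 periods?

12180

Numbering the bands 1..5 from youngest to oldest:
Period 1:
Births: 10300 * 0.297 = 3059  |  22600 * 0.221 = 4995 ⇒ total 8054
Band 2: 13300 * 0.966 = 12848
Band 3: 10300 * 0.948 = 9764
Band 4: 22600 * 0.938 = 21199
Band 5: 3000 * 0.96 = 2880
End of period: [8054, 12848, 9764, 21199, 2880]
Period 2:
Births: 12848 * 0.297 = 3816  |  9764 * 0.221 = 2158 ⇒ total 5974
Band 2: 8054 * 0.966 = 7780
Band 3: 12848 * 0.948 = 12180
Band 4: 9764 * 0.938 = 9159
Band 5: 21199 * 0.96 = 20351
End of period: [5974, 7780, 12180, 9159, 20351]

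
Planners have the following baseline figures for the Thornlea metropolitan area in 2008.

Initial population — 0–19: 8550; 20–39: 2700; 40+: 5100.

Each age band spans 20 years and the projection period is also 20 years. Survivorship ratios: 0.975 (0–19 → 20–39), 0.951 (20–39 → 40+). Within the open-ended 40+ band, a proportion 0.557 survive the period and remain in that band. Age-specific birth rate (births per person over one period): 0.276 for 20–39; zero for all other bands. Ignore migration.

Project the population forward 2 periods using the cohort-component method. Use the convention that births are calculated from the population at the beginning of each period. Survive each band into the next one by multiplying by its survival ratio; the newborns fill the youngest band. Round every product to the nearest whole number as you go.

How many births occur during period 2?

Let band 1 be 0–19 through band 3 = 40+.
Period 1.
Births: 2700 * 0.276 = 745
Band 2: 8550 * 0.975 = 8336
Band 3: 2700 * 0.951 + 5100 * 0.557 = 2568 + 2841 = 5409
Population now: 0–19=745, 20–39=8336, 40+=5409
Period 2.
Births: 8336 * 0.276 = 2301
Band 2: 745 * 0.975 = 726
Band 3: 8336 * 0.951 + 5409 * 0.557 = 7928 + 3013 = 10941
Population now: 0–19=2301, 20–39=726, 40+=10941

2301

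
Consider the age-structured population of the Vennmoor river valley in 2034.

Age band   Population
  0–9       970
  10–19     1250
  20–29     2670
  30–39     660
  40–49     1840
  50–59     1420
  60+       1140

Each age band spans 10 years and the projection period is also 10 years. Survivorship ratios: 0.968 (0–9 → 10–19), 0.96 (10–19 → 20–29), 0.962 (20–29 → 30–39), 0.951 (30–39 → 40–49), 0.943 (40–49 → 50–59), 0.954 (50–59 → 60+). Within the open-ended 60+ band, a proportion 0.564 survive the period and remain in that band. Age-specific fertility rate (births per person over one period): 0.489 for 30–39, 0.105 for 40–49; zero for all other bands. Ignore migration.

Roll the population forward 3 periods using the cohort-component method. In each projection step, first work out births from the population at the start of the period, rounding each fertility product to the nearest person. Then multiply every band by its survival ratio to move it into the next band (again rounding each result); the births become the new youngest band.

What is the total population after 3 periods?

Numbering the bands 1..7 from youngest to oldest:
[period 1]
Births: 660 × 0.489 = 323  |  1840 × 0.105 = 193 → 516
Band 2: 970 × 0.968 = 939
Band 3: 1250 × 0.96 = 1200
Band 4: 2670 × 0.962 = 2569
Band 5: 660 × 0.951 = 628
Band 6: 1840 × 0.943 = 1735
Band 7: 1420 × 0.954 + 1140 × 0.564 = 1355 + 643 = 1998
Giving 516 / 939 / 1200 / 2569 / 628 / 1735 / 1998.
[period 2]
Births: 2569 × 0.489 = 1256  |  628 × 0.105 = 66 → 1322
Band 2: 516 × 0.968 = 499
Band 3: 939 × 0.96 = 901
Band 4: 1200 × 0.962 = 1154
Band 5: 2569 × 0.951 = 2443
Band 6: 628 × 0.943 = 592
Band 7: 1735 × 0.954 + 1998 × 0.564 = 1655 + 1127 = 2782
Giving 1322 / 499 / 901 / 1154 / 2443 / 592 / 2782.
[period 3]
Births: 1154 × 0.489 = 564  |  2443 × 0.105 = 257 → 821
Band 2: 1322 × 0.968 = 1280
Band 3: 499 × 0.96 = 479
Band 4: 901 × 0.962 = 867
Band 5: 1154 × 0.951 = 1097
Band 6: 2443 × 0.943 = 2304
Band 7: 592 × 0.954 + 2782 × 0.564 = 565 + 1569 = 2134
Giving 821 / 1280 / 479 / 867 / 1097 / 2304 / 2134.
Total after period 3: 821 + 1280 + 479 + 867 + 1097 + 2304 + 2134 = 8982

8982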